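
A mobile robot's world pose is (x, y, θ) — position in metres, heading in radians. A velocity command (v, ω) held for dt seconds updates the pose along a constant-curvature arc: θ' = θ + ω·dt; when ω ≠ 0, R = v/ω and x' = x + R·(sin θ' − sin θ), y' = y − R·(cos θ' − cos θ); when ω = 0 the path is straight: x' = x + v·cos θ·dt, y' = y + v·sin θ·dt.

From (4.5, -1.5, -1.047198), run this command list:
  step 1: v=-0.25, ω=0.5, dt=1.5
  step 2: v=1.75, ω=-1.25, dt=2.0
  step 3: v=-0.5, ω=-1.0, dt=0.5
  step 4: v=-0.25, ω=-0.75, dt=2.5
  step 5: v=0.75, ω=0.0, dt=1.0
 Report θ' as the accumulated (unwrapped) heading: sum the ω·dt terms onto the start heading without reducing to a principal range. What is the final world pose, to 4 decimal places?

step 1: θ'=-0.2972 (R=-0.5000) → pose (4.2134, -1.2719, -0.2972)
step 2: θ'=-2.7972 (R=-1.4000) → pose (4.2761, -3.9283, -2.7972)
step 3: θ'=-3.2972 (R=0.5000) → pose (4.5224, -3.9050, -3.2972)
step 4: θ'=-5.1722 (R=0.3333) → pose (4.7695, -4.3822, -5.1722)
step 5: θ'=-5.1722 (straight) → pose (5.1023, -3.7101, -5.1722)

(5.1023, -3.7101, -5.1722)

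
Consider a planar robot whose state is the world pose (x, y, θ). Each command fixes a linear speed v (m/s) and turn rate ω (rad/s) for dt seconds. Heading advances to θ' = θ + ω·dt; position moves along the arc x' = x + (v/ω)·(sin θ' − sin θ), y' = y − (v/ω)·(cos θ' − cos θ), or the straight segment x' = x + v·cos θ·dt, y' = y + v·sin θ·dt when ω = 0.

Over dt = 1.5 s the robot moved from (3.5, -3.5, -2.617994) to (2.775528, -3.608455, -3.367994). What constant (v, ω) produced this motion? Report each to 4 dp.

Δθ = -3.367994 − -2.617994 = -0.750000
ω = Δθ/dt = -0.750000/1.5 = -0.5000
R = Δx/(sin θ' − sin θ) = -1.0000
v = R·ω = -1.0000·-0.5000 = 0.5000

v = 0.5000, ω = -0.5000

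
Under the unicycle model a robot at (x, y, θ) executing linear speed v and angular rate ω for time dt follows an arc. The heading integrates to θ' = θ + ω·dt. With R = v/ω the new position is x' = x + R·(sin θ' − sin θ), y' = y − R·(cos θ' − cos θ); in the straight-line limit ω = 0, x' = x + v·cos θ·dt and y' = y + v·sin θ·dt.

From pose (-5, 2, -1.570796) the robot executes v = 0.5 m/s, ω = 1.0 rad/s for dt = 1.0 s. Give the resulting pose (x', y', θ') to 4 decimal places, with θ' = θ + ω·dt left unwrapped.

(-4.7702, 1.5793, -0.5708)

θ' = -1.5708 + 1.0·1.0 = -0.5708
R = v/ω = 0.5/1.0 = 0.5000
x' = -5 + 0.5000·(sin -0.5708 − sin -1.5708) = -4.7702
y' = 2 − 0.5000·(cos -0.5708 − cos -1.5708) = 1.5793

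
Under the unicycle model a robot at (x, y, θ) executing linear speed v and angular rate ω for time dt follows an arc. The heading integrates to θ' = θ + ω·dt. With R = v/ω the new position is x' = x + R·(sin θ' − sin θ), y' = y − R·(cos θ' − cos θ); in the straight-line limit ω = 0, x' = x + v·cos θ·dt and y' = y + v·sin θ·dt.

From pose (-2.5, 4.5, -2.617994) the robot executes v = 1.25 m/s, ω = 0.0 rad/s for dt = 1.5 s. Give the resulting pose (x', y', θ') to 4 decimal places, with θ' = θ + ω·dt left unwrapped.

θ' = -2.6180 + 0.0·1.5 = -2.6180
ω = 0 → straight: x' = -2.5 + 1.25·cos(-2.6180)·1.5 = -4.1238
y' = 4.5 + 1.25·sin(-2.6180)·1.5 = 3.5625

(-4.1238, 3.5625, -2.6180)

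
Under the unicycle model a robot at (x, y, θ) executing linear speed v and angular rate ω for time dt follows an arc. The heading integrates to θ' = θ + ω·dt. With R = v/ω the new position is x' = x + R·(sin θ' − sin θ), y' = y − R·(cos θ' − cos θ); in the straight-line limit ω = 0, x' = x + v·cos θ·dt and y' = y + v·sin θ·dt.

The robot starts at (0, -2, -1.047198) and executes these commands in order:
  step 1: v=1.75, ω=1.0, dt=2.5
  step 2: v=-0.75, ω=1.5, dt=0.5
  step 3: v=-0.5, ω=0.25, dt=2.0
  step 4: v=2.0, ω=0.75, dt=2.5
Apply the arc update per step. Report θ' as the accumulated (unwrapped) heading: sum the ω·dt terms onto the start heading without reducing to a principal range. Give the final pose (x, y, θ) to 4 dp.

(0.3350, -4.3705, 4.5778)

step 1: θ'=1.4528 (R=1.7500) → pose (3.2534, -1.3310, 1.4528)
step 2: θ'=2.2028 (R=-0.5000) → pose (3.3465, -1.6853, 2.2028)
step 3: θ'=2.7028 (R=-2.0000) → pose (4.1105, -2.3143, 2.7028)
step 4: θ'=4.5778 (R=2.6667) → pose (0.3350, -4.3705, 4.5778)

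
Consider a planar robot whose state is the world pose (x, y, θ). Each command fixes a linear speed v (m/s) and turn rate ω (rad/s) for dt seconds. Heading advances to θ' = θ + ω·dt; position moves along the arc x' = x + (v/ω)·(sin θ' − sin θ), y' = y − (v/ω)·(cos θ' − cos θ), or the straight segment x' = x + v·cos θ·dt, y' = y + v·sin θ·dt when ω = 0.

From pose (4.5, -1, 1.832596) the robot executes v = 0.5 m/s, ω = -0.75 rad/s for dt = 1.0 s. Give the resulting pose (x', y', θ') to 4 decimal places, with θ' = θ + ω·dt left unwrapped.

θ' = 1.8326 + -0.75·1.0 = 1.0826
R = v/ω = 0.5/-0.75 = -0.6667
x' = 4.5 + -0.6667·(sin 1.0826 − sin 1.8326) = 4.5552
y' = -1 − -0.6667·(cos 1.0826 − cos 1.8326) = -0.5148

(4.5552, -0.5148, 1.0826)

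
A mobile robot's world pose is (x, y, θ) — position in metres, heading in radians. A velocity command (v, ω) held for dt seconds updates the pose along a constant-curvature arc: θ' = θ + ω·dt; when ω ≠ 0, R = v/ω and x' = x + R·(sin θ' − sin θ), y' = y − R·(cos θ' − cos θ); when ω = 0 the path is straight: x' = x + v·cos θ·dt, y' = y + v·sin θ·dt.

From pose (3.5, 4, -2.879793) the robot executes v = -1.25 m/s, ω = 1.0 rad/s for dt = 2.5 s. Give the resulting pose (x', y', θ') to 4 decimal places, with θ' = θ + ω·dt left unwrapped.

θ' = -2.8798 + 1.0·2.5 = -0.3798
R = v/ω = -1.25/1.0 = -1.2500
x' = 3.5 + -1.2500·(sin -0.3798 − sin -2.8798) = 3.6399
y' = 4 − -1.2500·(cos -0.3798 − cos -2.8798) = 6.3683

(3.6399, 6.3683, -0.3798)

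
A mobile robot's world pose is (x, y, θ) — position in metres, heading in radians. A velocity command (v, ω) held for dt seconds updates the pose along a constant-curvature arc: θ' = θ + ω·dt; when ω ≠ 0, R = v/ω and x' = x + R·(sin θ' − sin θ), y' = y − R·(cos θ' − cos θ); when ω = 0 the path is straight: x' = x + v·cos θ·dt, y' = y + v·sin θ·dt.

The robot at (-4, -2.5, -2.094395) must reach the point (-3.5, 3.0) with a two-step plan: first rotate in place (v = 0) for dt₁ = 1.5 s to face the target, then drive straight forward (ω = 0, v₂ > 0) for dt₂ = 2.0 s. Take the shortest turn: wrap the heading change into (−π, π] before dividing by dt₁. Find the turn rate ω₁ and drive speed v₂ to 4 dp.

ω₁ = -1.8058, v₂ = 2.7613

heading to target = atan2(3−-2.5, -3.5−-4) = 1.4801
Δθ = wrap(1.4801 − -2.0944) = -2.7087; ω₁ = Δθ/dt₁ = -1.8058
distance = √((-3.5−-4)² + (3−-2.5)²) = 5.5227; v₂ = distance/dt₂ = 2.7613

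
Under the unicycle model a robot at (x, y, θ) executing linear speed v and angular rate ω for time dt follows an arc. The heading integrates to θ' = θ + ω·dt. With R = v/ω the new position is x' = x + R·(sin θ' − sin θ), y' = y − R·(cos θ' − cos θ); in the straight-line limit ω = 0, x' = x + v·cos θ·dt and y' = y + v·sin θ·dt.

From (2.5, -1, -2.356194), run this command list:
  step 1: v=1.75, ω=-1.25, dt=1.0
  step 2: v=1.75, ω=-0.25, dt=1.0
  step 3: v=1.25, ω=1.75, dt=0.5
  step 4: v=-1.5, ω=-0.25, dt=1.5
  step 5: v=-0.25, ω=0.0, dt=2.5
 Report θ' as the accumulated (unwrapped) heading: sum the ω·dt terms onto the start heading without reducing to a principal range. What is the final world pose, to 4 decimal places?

(1.6965, -0.3193, -3.3562)

step 1: θ'=-3.6062 (R=-1.4000) → pose (0.8828, -1.2617, -3.6062)
step 2: θ'=-3.8562 (R=-7.0000) → pose (-0.5680, -0.2911, -3.8562)
step 3: θ'=-2.9812 (R=0.7143) → pose (-1.1502, -0.1256, -2.9812)
step 4: θ'=-3.3562 (R=6.0000) → pose (1.0859, -0.1862, -3.3562)
step 5: θ'=-3.3562 (straight) → pose (1.6965, -0.3193, -3.3562)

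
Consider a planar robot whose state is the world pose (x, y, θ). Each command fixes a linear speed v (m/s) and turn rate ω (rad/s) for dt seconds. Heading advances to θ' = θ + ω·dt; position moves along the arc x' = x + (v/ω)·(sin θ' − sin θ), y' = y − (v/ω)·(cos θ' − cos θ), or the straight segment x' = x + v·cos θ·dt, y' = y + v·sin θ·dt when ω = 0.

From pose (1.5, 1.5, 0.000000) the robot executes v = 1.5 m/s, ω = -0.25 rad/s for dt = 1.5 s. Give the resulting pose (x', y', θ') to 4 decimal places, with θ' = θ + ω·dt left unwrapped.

θ' = 0.0000 + -0.25·1.5 = -0.3750
R = v/ω = 1.5/-0.25 = -6.0000
x' = 1.5 + -6.0000·(sin -0.3750 − sin 0.0000) = 3.6976
y' = 1.5 − -6.0000·(cos -0.3750 − cos 0.0000) = 1.0830

(3.6976, 1.0830, -0.3750)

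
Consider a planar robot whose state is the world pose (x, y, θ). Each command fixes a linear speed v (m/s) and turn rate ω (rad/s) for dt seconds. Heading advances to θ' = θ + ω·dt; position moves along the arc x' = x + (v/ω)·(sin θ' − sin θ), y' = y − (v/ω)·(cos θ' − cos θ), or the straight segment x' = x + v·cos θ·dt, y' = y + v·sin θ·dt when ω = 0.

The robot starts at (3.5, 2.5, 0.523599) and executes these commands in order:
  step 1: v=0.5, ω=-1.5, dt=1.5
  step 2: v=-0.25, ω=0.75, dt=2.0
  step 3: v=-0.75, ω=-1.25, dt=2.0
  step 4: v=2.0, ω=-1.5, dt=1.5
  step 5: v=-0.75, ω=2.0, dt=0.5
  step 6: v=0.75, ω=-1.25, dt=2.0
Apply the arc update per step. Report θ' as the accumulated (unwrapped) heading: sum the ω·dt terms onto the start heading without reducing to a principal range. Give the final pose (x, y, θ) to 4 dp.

(2.4532, 5.8799, -6.4764)

step 1: θ'=-1.7264 (R=-0.3333) → pose (3.9960, 2.1597, -1.7264)
step 2: θ'=-0.2264 (R=-0.3333) → pose (3.7415, 2.5362, -0.2264)
step 3: θ'=-2.7264 (R=0.6000) → pose (3.6342, 3.6699, -2.7264)
step 4: θ'=-4.9764 (R=-1.3333) → pose (1.8092, 5.2379, -4.9764)
step 5: θ'=-3.9764 (R=-0.3750) → pose (1.8933, 4.8883, -3.9764)
step 6: θ'=-6.4764 (R=-0.6000) → pose (2.4532, 5.8799, -6.4764)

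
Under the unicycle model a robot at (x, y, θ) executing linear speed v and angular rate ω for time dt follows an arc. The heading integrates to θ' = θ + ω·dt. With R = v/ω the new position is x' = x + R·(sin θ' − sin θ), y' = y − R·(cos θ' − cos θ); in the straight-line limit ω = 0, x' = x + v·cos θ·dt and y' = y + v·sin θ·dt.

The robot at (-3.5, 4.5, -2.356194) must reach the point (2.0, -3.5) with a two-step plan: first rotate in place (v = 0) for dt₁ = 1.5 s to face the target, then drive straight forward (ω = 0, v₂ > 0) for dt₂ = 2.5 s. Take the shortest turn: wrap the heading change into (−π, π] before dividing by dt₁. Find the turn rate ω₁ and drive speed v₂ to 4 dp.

heading to target = atan2(-3.5−4.5, 2−-3.5) = -0.9685
Δθ = wrap(-0.9685 − -2.3562) = 1.3877; ω₁ = Δθ/dt₁ = 0.9251
distance = √((2−-3.5)² + (-3.5−4.5)²) = 9.7082; v₂ = distance/dt₂ = 3.8833

ω₁ = 0.9251, v₂ = 3.8833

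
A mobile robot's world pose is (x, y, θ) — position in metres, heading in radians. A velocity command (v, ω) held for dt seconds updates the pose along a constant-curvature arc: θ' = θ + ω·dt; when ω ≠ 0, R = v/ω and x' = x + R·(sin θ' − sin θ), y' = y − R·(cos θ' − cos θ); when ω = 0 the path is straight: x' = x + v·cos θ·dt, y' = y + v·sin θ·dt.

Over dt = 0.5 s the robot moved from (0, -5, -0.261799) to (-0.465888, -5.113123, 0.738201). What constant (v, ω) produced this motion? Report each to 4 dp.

Δθ = 0.738201 − -0.261799 = 1.000000
ω = Δθ/dt = 1.000000/0.5 = 2.0000
R = Δx/(sin θ' − sin θ) = -0.5000
v = R·ω = -0.5000·2.0000 = -1.0000

v = -1.0000, ω = 2.0000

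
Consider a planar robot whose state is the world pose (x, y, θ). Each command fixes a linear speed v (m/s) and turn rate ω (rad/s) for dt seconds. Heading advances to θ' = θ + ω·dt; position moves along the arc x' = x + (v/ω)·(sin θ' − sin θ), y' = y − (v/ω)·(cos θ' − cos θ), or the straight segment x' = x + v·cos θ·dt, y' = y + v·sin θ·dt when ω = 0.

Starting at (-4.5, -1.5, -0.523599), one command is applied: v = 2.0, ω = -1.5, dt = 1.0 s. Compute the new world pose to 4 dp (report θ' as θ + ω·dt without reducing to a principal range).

θ' = -0.5236 + -1.5·1.0 = -2.0236
R = v/ω = 2.0/-1.5 = -1.3333
x' = -4.5 + -1.3333·(sin -2.0236 − sin -0.5236) = -3.9677
y' = -1.5 − -1.3333·(cos -2.0236 − cos -0.5236) = -3.2380

(-3.9677, -3.2380, -2.0236)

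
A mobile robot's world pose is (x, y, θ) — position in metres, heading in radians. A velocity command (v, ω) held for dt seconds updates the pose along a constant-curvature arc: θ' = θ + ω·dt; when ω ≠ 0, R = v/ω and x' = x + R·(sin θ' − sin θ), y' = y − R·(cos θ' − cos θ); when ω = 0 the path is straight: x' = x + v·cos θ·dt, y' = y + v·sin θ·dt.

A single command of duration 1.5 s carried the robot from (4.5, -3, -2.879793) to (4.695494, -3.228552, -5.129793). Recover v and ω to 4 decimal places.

v = -0.2500, ω = -1.5000

Δθ = -5.129793 − -2.879793 = -2.250000
ω = Δθ/dt = -2.250000/1.5 = -1.5000
R = −Δy/(cos θ' − cos θ) = 0.1667
v = R·ω = 0.1667·-1.5000 = -0.2500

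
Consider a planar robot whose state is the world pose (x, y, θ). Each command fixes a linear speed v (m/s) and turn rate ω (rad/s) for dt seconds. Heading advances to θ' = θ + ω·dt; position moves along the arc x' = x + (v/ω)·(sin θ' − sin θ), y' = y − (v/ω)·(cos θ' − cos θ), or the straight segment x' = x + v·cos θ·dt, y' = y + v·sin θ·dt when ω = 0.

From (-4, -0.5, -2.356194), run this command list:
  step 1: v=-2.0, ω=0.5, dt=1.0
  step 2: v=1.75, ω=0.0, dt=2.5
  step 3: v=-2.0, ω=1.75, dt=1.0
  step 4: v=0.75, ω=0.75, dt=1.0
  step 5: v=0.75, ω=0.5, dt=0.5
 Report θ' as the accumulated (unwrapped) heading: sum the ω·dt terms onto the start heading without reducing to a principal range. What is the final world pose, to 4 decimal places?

step 1: θ'=-1.8562 (R=-4.0000) → pose (-2.9902, 1.2023, -1.8562)
step 2: θ'=-1.8562 (straight) → pose (-4.2220, -2.9958, -1.8562)
step 3: θ'=-0.1062 (R=-1.1429) → pose (-5.1975, -1.5376, -0.1062)
step 4: θ'=0.6438 (R=1.0000) → pose (-4.4912, -1.3430, 0.6438)
step 5: θ'=0.8938 (R=1.5000) → pose (-4.2224, -1.0830, 0.8938)

(-4.2224, -1.0830, 0.8938)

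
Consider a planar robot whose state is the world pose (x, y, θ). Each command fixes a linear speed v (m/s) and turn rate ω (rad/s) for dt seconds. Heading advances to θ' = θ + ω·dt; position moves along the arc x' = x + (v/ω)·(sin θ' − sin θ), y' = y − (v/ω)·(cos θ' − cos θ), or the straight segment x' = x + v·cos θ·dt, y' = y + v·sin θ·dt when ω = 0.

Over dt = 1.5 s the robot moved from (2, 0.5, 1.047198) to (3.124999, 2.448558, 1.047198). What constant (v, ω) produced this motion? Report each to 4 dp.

v = 1.5000, ω = 0.0000

Δθ = 1.047198 − 1.047198 = 0.000000
ω = Δθ/dt = 0.000000/1.5 = 0.0000
ω = 0 → v = (Δx·cos θ + Δy·sin θ)/dt = 1.5000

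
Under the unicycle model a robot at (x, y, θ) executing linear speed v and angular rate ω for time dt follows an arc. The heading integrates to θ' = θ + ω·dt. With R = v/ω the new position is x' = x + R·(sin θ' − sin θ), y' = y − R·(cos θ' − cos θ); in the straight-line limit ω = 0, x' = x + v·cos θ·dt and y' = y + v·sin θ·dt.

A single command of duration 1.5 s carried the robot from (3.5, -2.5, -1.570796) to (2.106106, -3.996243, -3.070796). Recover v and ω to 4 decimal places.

v = 1.5000, ω = -1.0000

Δθ = -3.070796 − -1.570796 = -1.500000
ω = Δθ/dt = -1.500000/1.5 = -1.0000
R = −Δy/(cos θ' − cos θ) = -1.5000
v = R·ω = -1.5000·-1.0000 = 1.5000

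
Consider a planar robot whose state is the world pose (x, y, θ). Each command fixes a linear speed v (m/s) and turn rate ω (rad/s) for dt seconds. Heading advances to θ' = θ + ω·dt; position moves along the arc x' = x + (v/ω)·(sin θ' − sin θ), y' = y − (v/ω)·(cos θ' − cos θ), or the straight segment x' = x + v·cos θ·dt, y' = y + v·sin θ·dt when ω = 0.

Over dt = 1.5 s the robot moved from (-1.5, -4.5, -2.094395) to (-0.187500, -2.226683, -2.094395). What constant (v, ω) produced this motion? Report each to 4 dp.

Δθ = -2.094395 − -2.094395 = 0.000000
ω = Δθ/dt = 0.000000/1.5 = 0.0000
ω = 0 → v = (Δx·cos θ + Δy·sin θ)/dt = -1.7500

v = -1.7500, ω = 0.0000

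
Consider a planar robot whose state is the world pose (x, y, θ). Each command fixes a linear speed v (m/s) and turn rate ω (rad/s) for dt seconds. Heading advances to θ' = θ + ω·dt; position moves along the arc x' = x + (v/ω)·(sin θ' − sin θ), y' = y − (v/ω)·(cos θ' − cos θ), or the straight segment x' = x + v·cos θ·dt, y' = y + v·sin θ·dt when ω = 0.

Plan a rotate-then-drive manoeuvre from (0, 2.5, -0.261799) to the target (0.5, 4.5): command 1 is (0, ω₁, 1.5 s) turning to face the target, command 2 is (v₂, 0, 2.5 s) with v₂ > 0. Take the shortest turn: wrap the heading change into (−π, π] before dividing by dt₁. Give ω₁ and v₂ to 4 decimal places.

ω₁ = 1.0584, v₂ = 0.8246

heading to target = atan2(4.5−2.5, 0.5−0) = 1.3258
Δθ = wrap(1.3258 − -0.2618) = 1.5876; ω₁ = Δθ/dt₁ = 1.0584
distance = √((0.5−0)² + (4.5−2.5)²) = 2.0616; v₂ = distance/dt₂ = 0.8246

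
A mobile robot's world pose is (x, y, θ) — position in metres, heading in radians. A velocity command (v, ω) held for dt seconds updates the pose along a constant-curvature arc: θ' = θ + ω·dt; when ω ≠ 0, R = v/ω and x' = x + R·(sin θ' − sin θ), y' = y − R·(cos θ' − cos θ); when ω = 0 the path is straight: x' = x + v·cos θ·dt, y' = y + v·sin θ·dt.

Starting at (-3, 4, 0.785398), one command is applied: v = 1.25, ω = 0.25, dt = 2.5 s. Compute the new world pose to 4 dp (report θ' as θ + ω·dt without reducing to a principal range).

(-1.5997, 6.7370, 1.4104)

θ' = 0.7854 + 0.25·2.5 = 1.4104
R = v/ω = 1.25/0.25 = 5.0000
x' = -3 + 5.0000·(sin 1.4104 − sin 0.7854) = -1.5997
y' = 4 − 5.0000·(cos 1.4104 − cos 0.7854) = 6.7370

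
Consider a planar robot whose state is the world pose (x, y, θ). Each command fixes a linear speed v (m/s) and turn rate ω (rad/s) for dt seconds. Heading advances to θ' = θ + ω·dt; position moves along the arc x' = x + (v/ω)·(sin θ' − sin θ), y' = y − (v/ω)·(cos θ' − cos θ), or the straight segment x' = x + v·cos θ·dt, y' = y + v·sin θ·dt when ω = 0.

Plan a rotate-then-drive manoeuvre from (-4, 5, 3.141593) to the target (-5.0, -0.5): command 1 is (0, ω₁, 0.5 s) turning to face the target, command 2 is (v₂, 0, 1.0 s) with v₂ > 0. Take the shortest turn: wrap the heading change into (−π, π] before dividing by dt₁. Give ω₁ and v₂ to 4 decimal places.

heading to target = atan2(-0.5−5, -5−-4) = -1.7506
Δθ = wrap(-1.7506 − 3.1416) = 1.3909; ω₁ = Δθ/dt₁ = 2.7819
distance = √((-5−-4)² + (-0.5−5)²) = 5.5902; v₂ = distance/dt₂ = 5.5902

ω₁ = 2.7819, v₂ = 5.5902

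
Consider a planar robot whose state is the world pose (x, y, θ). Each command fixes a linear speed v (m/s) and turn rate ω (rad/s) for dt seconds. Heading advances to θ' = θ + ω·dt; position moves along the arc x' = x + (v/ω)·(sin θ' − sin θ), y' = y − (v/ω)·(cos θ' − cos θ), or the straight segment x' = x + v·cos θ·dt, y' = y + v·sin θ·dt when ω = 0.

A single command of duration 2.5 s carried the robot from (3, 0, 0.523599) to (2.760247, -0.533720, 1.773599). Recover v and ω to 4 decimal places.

Δθ = 1.773599 − 0.523599 = 1.250000
ω = Δθ/dt = 1.250000/2.5 = 0.5000
R = −Δy/(cos θ' − cos θ) = -0.5000
v = R·ω = -0.5000·0.5000 = -0.2500

v = -0.2500, ω = 0.5000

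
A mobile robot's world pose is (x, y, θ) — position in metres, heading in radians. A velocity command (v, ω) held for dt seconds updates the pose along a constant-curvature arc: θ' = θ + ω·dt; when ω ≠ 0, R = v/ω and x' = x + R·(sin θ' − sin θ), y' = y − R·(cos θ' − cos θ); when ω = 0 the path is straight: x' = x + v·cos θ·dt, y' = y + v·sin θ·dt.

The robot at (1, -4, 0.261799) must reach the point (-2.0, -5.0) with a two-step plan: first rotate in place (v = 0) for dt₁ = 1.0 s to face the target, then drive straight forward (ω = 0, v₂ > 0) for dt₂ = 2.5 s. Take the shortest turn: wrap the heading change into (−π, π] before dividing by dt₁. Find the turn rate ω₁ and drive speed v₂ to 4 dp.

heading to target = atan2(-5−-4, -2−1) = -2.8198
Δθ = wrap(-2.8198 − 0.2618) = -3.0816; ω₁ = Δθ/dt₁ = -3.0816
distance = √((-2−1)² + (-5−-4)²) = 3.1623; v₂ = distance/dt₂ = 1.2649

ω₁ = -3.0816, v₂ = 1.2649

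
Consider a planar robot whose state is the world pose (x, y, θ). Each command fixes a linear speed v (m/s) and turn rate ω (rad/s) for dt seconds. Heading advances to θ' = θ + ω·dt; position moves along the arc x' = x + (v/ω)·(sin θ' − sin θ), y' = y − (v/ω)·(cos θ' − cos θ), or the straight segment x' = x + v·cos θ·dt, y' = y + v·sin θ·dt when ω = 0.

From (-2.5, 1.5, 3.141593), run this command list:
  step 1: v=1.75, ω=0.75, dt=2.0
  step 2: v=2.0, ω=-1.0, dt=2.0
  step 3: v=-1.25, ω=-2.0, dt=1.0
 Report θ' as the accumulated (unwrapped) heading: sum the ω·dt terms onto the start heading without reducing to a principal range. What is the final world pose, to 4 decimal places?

(-7.7069, -3.3312, 0.6416)

step 1: θ'=4.6416 (R=2.3333) → pose (-4.8275, -0.6683, 4.6416)
step 2: θ'=2.6416 (R=-2.0000) → pose (-7.7813, -2.2820, 2.6416)
step 3: θ'=0.6416 (R=0.6250) → pose (-7.7069, -3.3312, 0.6416)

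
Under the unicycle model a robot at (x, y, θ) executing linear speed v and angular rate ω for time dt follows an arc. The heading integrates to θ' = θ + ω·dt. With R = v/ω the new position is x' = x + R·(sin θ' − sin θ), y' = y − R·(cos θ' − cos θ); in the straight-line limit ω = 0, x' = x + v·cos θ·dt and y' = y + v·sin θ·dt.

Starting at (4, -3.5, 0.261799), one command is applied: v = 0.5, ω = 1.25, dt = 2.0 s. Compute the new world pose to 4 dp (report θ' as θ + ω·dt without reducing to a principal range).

(4.0448, -2.7421, 2.7618)

θ' = 0.2618 + 1.25·2.0 = 2.7618
R = v/ω = 0.5/1.25 = 0.4000
x' = 4 + 0.4000·(sin 2.7618 − sin 0.2618) = 4.0448
y' = -3.5 − 0.4000·(cos 2.7618 − cos 0.2618) = -2.7421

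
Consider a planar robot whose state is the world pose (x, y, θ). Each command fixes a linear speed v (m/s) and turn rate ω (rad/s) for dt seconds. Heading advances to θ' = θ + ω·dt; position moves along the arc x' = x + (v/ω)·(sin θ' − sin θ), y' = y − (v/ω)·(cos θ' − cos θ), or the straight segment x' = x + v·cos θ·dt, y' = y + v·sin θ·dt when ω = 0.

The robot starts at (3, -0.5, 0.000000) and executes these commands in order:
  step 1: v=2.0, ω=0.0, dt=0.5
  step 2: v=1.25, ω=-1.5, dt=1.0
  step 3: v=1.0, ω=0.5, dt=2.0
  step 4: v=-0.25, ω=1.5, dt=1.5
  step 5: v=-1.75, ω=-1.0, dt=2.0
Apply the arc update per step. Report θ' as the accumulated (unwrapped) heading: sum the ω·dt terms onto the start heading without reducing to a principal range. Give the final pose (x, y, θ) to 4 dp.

step 1: θ'=0.0000 (straight) → pose (4.0000, -0.5000, 0.0000)
step 2: θ'=-1.5000 (R=-0.8333) → pose (4.8312, -1.2744, -1.5000)
step 3: θ'=-0.5000 (R=2.0000) → pose (5.8674, -2.8881, -0.5000)
step 4: θ'=1.7500 (R=-0.1667) → pose (5.6235, -3.0640, 1.7500)
step 5: θ'=-0.2500 (R=1.7500) → pose (3.4686, -5.0716, -0.2500)

(3.4686, -5.0716, -0.2500)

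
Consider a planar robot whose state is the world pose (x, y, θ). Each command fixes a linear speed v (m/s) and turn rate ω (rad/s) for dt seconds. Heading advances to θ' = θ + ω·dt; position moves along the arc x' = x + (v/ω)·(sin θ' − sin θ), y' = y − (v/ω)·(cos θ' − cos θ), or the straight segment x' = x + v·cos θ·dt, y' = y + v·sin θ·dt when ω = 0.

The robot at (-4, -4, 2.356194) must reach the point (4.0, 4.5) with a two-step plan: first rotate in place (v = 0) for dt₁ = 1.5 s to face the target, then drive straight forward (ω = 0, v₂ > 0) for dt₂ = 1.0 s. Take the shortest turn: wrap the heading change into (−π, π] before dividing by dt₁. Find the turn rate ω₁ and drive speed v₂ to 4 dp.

ω₁ = -1.0270, v₂ = 11.6726

heading to target = atan2(4.5−-4, 4−-4) = 0.8157
Δθ = wrap(0.8157 − 2.3562) = -1.5405; ω₁ = Δθ/dt₁ = -1.0270
distance = √((4−-4)² + (4.5−-4)²) = 11.6726; v₂ = distance/dt₂ = 11.6726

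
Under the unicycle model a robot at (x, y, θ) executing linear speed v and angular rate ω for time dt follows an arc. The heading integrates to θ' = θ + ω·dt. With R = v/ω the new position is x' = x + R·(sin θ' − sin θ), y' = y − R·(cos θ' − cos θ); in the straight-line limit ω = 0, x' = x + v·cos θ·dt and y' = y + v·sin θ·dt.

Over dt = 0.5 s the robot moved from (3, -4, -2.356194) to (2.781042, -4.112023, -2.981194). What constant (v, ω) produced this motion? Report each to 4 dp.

v = 0.5000, ω = -1.2500

Δθ = -2.981194 − -2.356194 = -0.625000
ω = Δθ/dt = -0.625000/0.5 = -1.2500
R = Δx/(sin θ' − sin θ) = -0.4000
v = R·ω = -0.4000·-1.2500 = 0.5000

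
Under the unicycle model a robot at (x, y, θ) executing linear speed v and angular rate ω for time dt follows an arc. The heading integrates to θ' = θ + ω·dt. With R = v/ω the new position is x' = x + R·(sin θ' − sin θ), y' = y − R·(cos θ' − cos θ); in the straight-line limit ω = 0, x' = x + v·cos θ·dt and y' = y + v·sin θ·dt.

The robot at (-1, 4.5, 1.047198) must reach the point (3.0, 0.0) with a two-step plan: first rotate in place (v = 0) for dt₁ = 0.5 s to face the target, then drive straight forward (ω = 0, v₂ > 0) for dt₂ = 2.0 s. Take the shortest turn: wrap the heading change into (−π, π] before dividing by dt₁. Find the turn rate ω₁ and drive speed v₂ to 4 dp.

heading to target = atan2(0−4.5, 3−-1) = -0.8442
Δθ = wrap(-0.8442 − 1.0472) = -1.8914; ω₁ = Δθ/dt₁ = -3.7827
distance = √((3−-1)² + (0−4.5)²) = 6.0208; v₂ = distance/dt₂ = 3.0104

ω₁ = -3.7827, v₂ = 3.0104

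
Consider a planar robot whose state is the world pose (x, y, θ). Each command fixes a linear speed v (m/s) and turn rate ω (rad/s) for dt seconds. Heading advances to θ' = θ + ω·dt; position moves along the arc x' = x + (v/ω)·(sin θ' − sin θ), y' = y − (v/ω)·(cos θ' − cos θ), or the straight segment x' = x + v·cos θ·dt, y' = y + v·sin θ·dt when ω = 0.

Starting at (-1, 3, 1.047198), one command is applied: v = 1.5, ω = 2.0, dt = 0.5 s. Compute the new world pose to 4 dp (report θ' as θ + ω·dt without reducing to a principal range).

θ' = 1.0472 + 2.0·0.5 = 2.0472
R = v/ω = 1.5/2.0 = 0.7500
x' = -1 + 0.7500·(sin 2.0472 − sin 1.0472) = -0.9830
y' = 3 − 0.7500·(cos 2.0472 − cos 1.0472) = 3.7189

(-0.9830, 3.7189, 2.0472)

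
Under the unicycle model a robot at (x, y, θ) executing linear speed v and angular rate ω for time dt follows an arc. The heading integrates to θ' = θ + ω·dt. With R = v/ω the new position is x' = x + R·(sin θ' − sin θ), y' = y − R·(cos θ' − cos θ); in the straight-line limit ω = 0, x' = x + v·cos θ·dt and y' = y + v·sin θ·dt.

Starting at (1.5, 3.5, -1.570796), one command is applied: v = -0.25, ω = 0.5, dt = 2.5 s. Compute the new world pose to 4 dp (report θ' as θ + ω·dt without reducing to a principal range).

θ' = -1.5708 + 0.5·2.5 = -0.3208
R = v/ω = -0.25/0.5 = -0.5000
x' = 1.5 + -0.5000·(sin -0.3208 − sin -1.5708) = 1.1577
y' = 3.5 − -0.5000·(cos -0.3208 − cos -1.5708) = 3.9745

(1.1577, 3.9745, -0.3208)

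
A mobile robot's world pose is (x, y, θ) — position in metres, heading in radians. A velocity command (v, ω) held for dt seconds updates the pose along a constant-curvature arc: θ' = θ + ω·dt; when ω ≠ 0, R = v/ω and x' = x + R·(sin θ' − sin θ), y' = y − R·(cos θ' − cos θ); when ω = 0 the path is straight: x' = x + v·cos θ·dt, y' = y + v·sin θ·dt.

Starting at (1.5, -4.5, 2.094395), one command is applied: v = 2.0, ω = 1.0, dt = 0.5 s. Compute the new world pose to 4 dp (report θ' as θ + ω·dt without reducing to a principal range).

(0.8085, -3.7920, 2.5944)

θ' = 2.0944 + 1.0·0.5 = 2.5944
R = v/ω = 2.0/1.0 = 2.0000
x' = 1.5 + 2.0000·(sin 2.5944 − sin 2.0944) = 0.8085
y' = -4.5 − 2.0000·(cos 2.5944 − cos 2.0944) = -3.7920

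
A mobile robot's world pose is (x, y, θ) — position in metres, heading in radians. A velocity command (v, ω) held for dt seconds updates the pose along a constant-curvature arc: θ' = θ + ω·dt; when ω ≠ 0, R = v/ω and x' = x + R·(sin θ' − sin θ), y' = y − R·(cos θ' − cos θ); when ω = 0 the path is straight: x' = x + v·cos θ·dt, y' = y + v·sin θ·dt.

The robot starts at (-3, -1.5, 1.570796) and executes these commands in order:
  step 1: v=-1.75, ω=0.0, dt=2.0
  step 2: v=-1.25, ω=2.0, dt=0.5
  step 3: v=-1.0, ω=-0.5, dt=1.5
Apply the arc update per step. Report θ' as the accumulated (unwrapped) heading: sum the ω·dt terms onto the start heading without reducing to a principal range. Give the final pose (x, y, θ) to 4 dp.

step 1: θ'=1.5708 (straight) → pose (-3.0000, -5.0000, 1.5708)
step 2: θ'=2.5708 (R=-0.6250) → pose (-2.7127, -5.5259, 2.5708)
step 3: θ'=1.8208 (R=2.0000) → pose (-1.8555, -6.7141, 1.8208)

(-1.8555, -6.7141, 1.8208)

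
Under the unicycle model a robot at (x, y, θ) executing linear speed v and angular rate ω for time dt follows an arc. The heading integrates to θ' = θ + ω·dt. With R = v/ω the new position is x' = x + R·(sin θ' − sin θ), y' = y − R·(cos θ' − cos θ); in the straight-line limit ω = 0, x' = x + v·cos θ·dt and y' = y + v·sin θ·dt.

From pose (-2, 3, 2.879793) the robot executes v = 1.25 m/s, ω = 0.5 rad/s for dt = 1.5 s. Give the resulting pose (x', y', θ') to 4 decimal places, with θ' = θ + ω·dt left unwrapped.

(-3.8196, 2.7931, 3.6298)

θ' = 2.8798 + 0.5·1.5 = 3.6298
R = v/ω = 1.25/0.5 = 2.5000
x' = -2 + 2.5000·(sin 3.6298 − sin 2.8798) = -3.8196
y' = 3 − 2.5000·(cos 3.6298 − cos 2.8798) = 2.7931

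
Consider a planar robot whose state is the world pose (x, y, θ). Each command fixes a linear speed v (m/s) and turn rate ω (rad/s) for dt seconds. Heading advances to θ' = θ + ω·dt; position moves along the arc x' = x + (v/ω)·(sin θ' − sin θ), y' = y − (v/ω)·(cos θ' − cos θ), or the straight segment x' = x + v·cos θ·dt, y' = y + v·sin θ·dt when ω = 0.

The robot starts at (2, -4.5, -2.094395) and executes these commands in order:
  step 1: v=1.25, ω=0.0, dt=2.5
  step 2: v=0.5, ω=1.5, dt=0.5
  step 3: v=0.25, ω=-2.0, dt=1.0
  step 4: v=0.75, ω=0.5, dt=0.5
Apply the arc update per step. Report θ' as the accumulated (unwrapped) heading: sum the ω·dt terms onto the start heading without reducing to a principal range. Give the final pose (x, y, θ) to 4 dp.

(-0.1185, -7.5692, -3.0944)

step 1: θ'=-2.0944 (straight) → pose (0.4375, -7.2063, -2.0944)
step 2: θ'=-1.3444 (R=0.3333) → pose (0.4013, -7.4478, -1.3444)
step 3: θ'=-3.3444 (R=-0.1250) → pose (0.2544, -7.5983, -3.3444)
step 4: θ'=-3.0944 (R=1.5000) → pose (-0.1185, -7.5692, -3.0944)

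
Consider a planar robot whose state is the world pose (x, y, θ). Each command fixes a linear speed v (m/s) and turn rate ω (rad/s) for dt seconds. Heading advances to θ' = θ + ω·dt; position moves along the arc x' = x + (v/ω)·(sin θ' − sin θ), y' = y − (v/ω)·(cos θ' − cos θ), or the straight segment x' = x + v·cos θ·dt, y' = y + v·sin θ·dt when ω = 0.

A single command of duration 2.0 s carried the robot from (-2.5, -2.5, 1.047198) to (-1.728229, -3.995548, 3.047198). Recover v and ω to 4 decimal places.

v = -1.0000, ω = 1.0000

Δθ = 3.047198 − 1.047198 = 2.000000
ω = Δθ/dt = 2.000000/2.0 = 1.0000
R = −Δy/(cos θ' − cos θ) = -1.0000
v = R·ω = -1.0000·1.0000 = -1.0000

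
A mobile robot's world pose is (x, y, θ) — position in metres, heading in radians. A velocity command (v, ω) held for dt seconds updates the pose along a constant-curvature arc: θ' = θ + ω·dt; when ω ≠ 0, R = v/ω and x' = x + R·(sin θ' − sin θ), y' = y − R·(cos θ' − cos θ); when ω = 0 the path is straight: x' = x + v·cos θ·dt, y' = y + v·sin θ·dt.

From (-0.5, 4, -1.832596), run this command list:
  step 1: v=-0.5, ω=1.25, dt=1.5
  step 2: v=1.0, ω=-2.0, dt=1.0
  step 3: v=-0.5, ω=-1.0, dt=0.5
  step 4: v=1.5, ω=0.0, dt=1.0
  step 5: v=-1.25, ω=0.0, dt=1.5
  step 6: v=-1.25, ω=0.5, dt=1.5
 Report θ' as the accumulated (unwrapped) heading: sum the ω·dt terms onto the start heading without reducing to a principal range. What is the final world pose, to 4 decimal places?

step 1: θ'=0.0424 (R=-0.4000) → pose (-0.9033, 4.5032, 0.0424)
step 2: θ'=-1.9576 (R=-0.5000) → pose (-0.4191, 3.8150, -1.9576)
step 3: θ'=-2.4576 (R=0.5000) → pose (-0.2720, 4.0139, -2.4576)
step 4: θ'=-2.4576 (straight) → pose (-1.4345, 3.0661, -2.4576)
step 5: θ'=-2.4576 (straight) → pose (0.0187, 4.2509, -2.4576)
step 6: θ'=-1.7076 (R=-2.5000) → pose (0.9156, 5.8476, -1.7076)

(0.9156, 5.8476, -1.7076)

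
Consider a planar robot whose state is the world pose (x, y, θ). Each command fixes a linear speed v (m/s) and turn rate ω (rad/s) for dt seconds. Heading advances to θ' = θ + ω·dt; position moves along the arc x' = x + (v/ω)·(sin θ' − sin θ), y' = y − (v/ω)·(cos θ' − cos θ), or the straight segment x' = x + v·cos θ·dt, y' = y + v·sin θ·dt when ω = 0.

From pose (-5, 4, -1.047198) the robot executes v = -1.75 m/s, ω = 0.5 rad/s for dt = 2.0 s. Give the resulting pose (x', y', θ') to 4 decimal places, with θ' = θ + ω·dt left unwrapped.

θ' = -1.0472 + 0.5·2.0 = -0.0472
R = v/ω = -1.75/0.5 = -3.5000
x' = -5 + -3.5000·(sin -0.0472 − sin -1.0472) = -7.8660
y' = 4 − -3.5000·(cos -0.0472 − cos -1.0472) = 5.7461

(-7.8660, 5.7461, -0.0472)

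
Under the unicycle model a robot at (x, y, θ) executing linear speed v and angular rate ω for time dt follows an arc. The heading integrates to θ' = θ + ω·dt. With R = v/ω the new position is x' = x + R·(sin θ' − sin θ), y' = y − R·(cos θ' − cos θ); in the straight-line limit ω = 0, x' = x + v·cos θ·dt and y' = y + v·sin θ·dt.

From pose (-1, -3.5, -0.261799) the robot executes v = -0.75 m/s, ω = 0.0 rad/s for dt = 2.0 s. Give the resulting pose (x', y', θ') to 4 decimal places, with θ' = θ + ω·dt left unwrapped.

(-2.4489, -3.1118, -0.2618)

θ' = -0.2618 + 0.0·2.0 = -0.2618
ω = 0 → straight: x' = -1 + -0.75·cos(-0.2618)·2.0 = -2.4489
y' = -3.5 + -0.75·sin(-0.2618)·2.0 = -3.1118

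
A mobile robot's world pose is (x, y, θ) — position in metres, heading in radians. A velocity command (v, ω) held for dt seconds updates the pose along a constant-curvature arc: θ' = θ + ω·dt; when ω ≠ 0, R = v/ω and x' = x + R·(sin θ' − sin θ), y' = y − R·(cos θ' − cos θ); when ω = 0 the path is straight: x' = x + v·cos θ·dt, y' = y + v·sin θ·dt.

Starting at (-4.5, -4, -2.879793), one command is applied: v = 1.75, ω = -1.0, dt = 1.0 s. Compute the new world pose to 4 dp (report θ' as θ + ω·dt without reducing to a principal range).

(-6.1306, -3.6041, -3.8798)

θ' = -2.8798 + -1.0·1.0 = -3.8798
R = v/ω = 1.75/-1.0 = -1.7500
x' = -4.5 + -1.7500·(sin -3.8798 − sin -2.8798) = -6.1306
y' = -4 − -1.7500·(cos -3.8798 − cos -2.8798) = -3.6041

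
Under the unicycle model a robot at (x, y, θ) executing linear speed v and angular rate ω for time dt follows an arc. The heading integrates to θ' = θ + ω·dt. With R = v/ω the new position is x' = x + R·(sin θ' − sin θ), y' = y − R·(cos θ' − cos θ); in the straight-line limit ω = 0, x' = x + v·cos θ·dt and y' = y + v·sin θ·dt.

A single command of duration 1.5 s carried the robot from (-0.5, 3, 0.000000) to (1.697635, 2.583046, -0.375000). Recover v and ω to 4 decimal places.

v = 1.5000, ω = -0.2500

Δθ = -0.375000 − 0.000000 = -0.375000
ω = Δθ/dt = -0.375000/1.5 = -0.2500
R = Δx/(sin θ' − sin θ) = -6.0000
v = R·ω = -6.0000·-0.2500 = 1.5000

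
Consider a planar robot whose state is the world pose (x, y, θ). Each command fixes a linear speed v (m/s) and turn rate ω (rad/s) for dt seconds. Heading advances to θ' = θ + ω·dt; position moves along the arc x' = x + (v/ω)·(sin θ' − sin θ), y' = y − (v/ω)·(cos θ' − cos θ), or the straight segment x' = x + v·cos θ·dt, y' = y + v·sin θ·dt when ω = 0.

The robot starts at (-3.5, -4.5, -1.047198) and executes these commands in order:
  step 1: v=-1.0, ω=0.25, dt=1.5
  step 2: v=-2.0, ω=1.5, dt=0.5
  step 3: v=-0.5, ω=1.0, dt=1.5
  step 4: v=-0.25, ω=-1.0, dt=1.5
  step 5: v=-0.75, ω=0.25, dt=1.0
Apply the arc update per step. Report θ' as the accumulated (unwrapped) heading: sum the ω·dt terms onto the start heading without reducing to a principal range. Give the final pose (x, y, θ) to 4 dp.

(-6.8316, -3.9878, 0.3278)

step 1: θ'=-0.6722 (R=-4.0000) → pose (-4.4733, -3.3702, -0.6722)
step 2: θ'=0.0778 (R=-1.3333) → pose (-5.4072, -3.0842, 0.0778)
step 3: θ'=1.5778 (R=-0.5000) → pose (-5.8683, -3.5861, 1.5778)
step 4: θ'=0.0778 (R=0.2500) → pose (-6.0989, -3.8371, 0.0778)
step 5: θ'=0.3278 (R=-3.0000) → pose (-6.8316, -3.9878, 0.3278)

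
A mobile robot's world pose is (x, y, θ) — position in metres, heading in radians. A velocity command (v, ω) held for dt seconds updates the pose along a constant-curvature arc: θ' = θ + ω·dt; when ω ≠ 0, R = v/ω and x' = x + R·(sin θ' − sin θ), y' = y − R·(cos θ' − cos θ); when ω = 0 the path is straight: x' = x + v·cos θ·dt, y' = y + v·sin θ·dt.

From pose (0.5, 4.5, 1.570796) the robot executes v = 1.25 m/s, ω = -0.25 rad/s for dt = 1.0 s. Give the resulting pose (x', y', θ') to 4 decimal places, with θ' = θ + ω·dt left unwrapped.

(0.6554, 5.7370, 1.3208)

θ' = 1.5708 + -0.25·1.0 = 1.3208
R = v/ω = 1.25/-0.25 = -5.0000
x' = 0.5 + -5.0000·(sin 1.3208 − sin 1.5708) = 0.6554
y' = 4.5 − -5.0000·(cos 1.3208 − cos 1.5708) = 5.7370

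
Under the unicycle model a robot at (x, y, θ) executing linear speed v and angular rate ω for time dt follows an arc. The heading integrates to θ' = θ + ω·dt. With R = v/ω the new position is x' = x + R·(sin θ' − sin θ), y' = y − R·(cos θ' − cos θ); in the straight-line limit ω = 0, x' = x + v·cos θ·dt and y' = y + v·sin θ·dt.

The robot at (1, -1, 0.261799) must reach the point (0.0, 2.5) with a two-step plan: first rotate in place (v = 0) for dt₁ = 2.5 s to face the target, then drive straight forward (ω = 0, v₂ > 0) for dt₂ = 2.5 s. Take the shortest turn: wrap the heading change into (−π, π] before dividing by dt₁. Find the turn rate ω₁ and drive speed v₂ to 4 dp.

ω₁ = 0.6349, v₂ = 1.4560

heading to target = atan2(2.5−-1, 0−1) = 1.8491
Δθ = wrap(1.8491 − 0.2618) = 1.5873; ω₁ = Δθ/dt₁ = 0.6349
distance = √((0−1)² + (2.5−-1)²) = 3.6401; v₂ = distance/dt₂ = 1.4560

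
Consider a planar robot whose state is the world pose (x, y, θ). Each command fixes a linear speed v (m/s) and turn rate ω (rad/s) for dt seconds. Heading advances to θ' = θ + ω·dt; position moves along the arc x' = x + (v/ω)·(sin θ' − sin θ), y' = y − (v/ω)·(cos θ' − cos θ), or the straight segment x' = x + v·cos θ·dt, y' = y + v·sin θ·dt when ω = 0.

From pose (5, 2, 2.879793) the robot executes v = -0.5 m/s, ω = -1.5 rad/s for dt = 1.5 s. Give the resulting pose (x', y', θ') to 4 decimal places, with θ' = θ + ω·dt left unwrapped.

θ' = 2.8798 + -1.5·1.5 = 0.6298
R = v/ω = -0.5/-1.5 = 0.3333
x' = 5 + 0.3333·(sin 0.6298 − sin 2.8798) = 5.1101
y' = 2 − 0.3333·(cos 0.6298 − cos 2.8798) = 1.4086

(5.1101, 1.4086, 0.6298)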